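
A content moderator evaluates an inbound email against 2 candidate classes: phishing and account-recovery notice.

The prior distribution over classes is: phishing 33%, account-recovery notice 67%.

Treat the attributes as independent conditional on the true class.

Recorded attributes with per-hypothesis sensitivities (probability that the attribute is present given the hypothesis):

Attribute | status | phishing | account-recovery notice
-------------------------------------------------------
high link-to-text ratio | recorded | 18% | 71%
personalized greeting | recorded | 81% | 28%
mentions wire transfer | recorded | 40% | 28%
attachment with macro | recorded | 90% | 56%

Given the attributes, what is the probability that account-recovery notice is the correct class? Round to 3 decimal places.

0.547

Multiply each prior by the joint likelihood of the attribute pattern:
  phishing: 0.33 × 0.18 × 0.81 × 0.40 × 0.90 = 0.017321
  account-recovery notice: 0.67 × 0.71 × 0.28 × 0.28 × 0.56 = 0.020885
Marginal likelihood of the evidence = 0.038206.
P(account-recovery notice | evidence) = 0.020885 / 0.038206 ≈ 0.547.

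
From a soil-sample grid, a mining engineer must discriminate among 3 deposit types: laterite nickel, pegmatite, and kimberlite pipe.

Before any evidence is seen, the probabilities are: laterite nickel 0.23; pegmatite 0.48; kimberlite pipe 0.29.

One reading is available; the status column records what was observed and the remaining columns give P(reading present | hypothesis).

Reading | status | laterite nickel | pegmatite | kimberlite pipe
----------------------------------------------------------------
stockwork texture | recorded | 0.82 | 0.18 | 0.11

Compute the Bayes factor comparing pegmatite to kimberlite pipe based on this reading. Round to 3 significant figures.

1.64

The Bayes factor is the ratio of the two likelihoods.
  pegmatite: 0.18
  kimberlite pipe: 0.11
Bayes factor = 0.18 / 0.11 ≈ 1.64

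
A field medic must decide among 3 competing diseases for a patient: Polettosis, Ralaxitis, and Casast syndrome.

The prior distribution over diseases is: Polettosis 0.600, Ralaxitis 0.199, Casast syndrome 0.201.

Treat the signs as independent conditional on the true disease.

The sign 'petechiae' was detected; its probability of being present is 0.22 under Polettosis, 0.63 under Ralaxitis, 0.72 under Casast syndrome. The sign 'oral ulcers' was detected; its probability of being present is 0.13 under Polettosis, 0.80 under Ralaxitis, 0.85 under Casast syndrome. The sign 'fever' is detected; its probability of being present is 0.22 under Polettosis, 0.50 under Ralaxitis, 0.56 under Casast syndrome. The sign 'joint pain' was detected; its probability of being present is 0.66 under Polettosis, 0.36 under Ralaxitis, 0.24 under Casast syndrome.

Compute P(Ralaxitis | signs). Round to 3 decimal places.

0.487

Multiply each prior by the joint likelihood of the sign pattern:
  Polettosis: 0.600 × 0.22 × 0.13 × 0.22 × 0.66 = 0.0024916
  Ralaxitis: 0.199 × 0.63 × 0.80 × 0.50 × 0.36 = 0.018053
  Casast syndrome: 0.201 × 0.72 × 0.85 × 0.56 × 0.24 = 0.016533
The unnormalized weights sum to 0.037078.
P(Ralaxitis | evidence) = 0.018053 / 0.037078 ≈ 0.487.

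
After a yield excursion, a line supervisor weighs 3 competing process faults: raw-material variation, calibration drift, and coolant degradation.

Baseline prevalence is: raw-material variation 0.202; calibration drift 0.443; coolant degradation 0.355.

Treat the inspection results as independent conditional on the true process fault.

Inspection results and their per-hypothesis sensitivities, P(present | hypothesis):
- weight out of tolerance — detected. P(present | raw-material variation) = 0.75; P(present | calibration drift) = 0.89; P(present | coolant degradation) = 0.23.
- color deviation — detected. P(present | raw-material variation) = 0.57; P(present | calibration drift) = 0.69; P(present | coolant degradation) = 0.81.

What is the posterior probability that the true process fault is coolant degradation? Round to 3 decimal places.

For each hypothesis, the unnormalized posterior weight is prior × product of the inspection result likelihoods:
  raw-material variation: 0.202 × 0.75 × 0.57 = 0.086355
  calibration drift: 0.443 × 0.89 × 0.69 = 0.27205
  coolant degradation: 0.355 × 0.23 × 0.81 = 0.066137
The unnormalized weights sum to 0.42454.
P(coolant degradation | evidence) = 0.066137 / 0.42454 ≈ 0.156.

0.156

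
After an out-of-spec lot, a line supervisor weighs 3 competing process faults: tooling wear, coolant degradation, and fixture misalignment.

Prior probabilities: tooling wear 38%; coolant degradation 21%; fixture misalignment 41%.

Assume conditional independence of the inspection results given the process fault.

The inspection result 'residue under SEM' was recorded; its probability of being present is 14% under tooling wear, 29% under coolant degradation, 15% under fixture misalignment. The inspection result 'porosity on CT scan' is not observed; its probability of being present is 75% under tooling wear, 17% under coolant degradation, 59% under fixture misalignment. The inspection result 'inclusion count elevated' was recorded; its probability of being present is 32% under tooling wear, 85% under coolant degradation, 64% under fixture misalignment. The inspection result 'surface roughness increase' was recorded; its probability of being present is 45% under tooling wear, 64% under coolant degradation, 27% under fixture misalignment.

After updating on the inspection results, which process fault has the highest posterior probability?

coolant degradation

For each hypothesis, the unnormalized posterior weight is prior × product of the inspection result likelihoods (using 1 − P(present | H) for each absent inspection result):
  tooling wear: 0.38 × 0.14 × (1 − 0.75) × 0.32 × 0.45 = 0.0019152
  coolant degradation: 0.21 × 0.29 × (1 − 0.17) × 0.85 × 0.64 = 0.027498
  fixture misalignment: 0.41 × 0.15 × (1 − 0.59) × 0.64 × 0.27 = 0.0043572
Marginal likelihood of the evidence = 0.03377.
P(tooling wear | evidence) ≈ 0.0019152 / 0.03377 ≈ 0.057
P(coolant degradation | evidence) ≈ 0.027498 / 0.03377 ≈ 0.814
P(fixture misalignment | evidence) ≈ 0.0043572 / 0.03377 ≈ 0.129
The largest is 0.814, so coolant degradation is most probable.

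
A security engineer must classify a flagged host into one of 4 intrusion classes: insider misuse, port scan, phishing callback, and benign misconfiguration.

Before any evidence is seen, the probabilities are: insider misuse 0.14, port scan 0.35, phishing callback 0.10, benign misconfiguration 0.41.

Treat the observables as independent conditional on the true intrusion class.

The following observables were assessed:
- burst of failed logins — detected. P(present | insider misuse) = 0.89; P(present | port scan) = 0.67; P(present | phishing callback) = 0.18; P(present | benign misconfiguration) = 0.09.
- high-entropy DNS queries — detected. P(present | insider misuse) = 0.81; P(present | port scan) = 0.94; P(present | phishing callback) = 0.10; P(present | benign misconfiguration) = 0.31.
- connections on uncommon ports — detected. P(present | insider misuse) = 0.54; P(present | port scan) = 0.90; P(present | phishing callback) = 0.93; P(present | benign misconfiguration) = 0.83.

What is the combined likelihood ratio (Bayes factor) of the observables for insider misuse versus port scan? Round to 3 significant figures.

Take the product of per-observable likelihoods under each hypothesis, then divide.
  insider misuse: 0.89 × 0.81 × 0.54 = 0.38929
  port scan: 0.67 × 0.94 × 0.90 = 0.56682
Bayes factor = 0.38929 / 0.56682 ≈ 0.687

0.687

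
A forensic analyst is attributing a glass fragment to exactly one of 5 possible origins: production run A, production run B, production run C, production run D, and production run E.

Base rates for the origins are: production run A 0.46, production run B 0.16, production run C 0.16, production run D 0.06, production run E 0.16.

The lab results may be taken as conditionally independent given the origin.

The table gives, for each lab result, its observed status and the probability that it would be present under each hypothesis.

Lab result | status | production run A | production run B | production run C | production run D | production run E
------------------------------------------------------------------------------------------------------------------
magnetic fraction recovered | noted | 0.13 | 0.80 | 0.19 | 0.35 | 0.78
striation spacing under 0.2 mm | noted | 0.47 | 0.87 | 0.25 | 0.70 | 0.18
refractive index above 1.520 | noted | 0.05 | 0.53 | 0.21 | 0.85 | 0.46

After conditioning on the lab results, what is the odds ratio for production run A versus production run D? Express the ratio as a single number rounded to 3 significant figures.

0.112

Posterior odds equal prior odds times the likelihood ratio; only the two competing hypotheses matter.
  production run A: 0.46 × 0.13 × 0.47 × 0.05 = 0.0014053
  production run D: 0.06 × 0.35 × 0.70 × 0.85 = 0.012495
Posterior odds = 0.0014053 / 0.012495 ≈ 0.112.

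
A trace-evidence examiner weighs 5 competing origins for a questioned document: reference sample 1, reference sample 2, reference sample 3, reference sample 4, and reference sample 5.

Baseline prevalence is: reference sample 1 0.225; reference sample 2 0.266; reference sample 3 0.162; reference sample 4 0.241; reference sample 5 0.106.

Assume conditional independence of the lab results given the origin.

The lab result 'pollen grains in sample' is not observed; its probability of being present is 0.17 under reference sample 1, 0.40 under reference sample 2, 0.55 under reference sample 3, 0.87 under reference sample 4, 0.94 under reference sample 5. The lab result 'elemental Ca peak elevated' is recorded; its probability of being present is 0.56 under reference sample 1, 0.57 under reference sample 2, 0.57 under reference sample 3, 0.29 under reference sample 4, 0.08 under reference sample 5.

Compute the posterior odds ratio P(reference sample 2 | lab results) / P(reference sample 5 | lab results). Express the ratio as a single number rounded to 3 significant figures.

179

Posterior odds equal prior odds times the likelihood ratio; only the two competing hypotheses matter (using 1 − P(present | H) for each absent lab result).
  reference sample 2: 0.266 × (1 − 0.40) × 0.57 = 0.090972
  reference sample 5: 0.106 × (1 − 0.94) × 0.08 = 0.0005088
Odds(reference sample 2 : reference sample 5) = 0.090972 / 0.0005088 ≈ 179.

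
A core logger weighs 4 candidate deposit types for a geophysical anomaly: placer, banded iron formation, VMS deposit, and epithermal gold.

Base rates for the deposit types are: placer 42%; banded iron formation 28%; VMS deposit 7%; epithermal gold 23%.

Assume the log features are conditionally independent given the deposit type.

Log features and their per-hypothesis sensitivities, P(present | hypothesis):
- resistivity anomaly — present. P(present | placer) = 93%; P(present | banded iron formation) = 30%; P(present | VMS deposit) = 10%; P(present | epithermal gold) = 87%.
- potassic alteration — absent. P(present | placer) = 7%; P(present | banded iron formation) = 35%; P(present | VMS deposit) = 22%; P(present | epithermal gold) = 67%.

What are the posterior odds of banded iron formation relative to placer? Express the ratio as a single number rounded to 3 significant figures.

0.150

The normalizing constant cancels in an odds ratio, so compute prior × likelihood for the two hypotheses only (using 1 − P(present | H) for each absent log feature):
  banded iron formation: 0.28 × 0.30 × (1 − 0.35) = 0.0546
  placer: 0.42 × 0.93 × (1 − 0.07) = 0.36326
Posterior odds = 0.0546 / 0.36326 ≈ 0.150.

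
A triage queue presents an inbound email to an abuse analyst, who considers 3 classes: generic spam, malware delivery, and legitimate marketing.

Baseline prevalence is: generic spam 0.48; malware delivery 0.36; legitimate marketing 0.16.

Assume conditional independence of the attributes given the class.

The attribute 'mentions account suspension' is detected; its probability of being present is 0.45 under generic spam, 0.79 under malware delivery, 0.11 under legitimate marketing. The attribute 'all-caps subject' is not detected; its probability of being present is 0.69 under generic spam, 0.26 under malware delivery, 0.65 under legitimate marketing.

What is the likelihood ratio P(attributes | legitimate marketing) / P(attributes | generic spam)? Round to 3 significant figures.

The Bayes factor is the ratio of the joint likelihoods of the attribute pattern under the two hypotheses (using 1 − P(present | H) for each absent attribute).
  legitimate marketing: 0.11 × (1 − 0.65) = 0.0385
  generic spam: 0.45 × (1 − 0.69) = 0.1395
Bayes factor = 0.0385 / 0.1395 ≈ 0.276

0.276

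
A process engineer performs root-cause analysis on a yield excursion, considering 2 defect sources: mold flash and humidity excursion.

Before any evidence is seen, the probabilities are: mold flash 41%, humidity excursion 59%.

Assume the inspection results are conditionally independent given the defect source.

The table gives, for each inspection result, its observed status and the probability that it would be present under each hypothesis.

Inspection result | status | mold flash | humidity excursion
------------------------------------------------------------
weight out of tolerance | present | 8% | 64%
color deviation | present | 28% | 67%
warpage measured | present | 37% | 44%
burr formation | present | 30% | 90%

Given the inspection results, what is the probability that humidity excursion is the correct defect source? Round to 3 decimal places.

By Bayes' rule with conditional independence, the unnormalized weight for each hypothesis is prior × ∏ likelihoods:
  mold flash: 0.41 × 0.08 × 0.28 × 0.37 × 0.30 = 0.0010194
  humidity excursion: 0.59 × 0.64 × 0.67 × 0.44 × 0.90 = 0.10018
The unnormalized weights sum to 0.1012.
P(humidity excursion | evidence) = 0.10018 / 0.1012 ≈ 0.990.

0.990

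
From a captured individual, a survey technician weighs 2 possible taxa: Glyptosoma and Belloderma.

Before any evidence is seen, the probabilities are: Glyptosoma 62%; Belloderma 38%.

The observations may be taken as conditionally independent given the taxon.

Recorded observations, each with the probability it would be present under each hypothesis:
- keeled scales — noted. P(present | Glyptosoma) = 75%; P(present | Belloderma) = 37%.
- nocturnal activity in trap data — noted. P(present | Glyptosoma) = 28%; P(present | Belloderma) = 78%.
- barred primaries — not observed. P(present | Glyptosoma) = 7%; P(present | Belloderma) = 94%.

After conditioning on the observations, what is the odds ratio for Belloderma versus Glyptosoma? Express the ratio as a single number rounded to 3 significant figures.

The normalizing constant cancels in an odds ratio, so compute prior × likelihood for the two hypotheses only (using 1 − P(present | H) for each absent observation):
  Belloderma: 0.38 × 0.37 × 0.78 × (1 − 0.94) = 0.0065801
  Glyptosoma: 0.62 × 0.75 × 0.28 × (1 − 0.07) = 0.12109
Odds(Belloderma : Glyptosoma) = 0.0065801 / 0.12109 ≈ 0.0543.

0.0543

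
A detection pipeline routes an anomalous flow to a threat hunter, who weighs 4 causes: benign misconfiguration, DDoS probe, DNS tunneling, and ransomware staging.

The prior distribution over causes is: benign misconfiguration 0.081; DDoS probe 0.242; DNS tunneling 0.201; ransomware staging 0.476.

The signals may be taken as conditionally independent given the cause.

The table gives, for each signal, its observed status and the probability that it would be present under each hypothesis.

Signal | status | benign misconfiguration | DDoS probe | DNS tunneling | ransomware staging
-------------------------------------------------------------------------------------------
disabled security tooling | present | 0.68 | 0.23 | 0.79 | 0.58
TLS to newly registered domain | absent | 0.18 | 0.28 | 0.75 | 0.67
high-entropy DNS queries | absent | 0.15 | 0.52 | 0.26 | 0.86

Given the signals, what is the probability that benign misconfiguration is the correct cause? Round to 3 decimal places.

0.385

By Bayes' rule with conditional independence, the unnormalized weight for each hypothesis is prior × ∏ likelihoods (using 1 − P(present | H) for each absent signal):
  benign misconfiguration: 0.081 × 0.68 × (1 − 0.18) × (1 − 0.15) = 0.038391
  DDoS probe: 0.242 × 0.23 × (1 − 0.28) × (1 − 0.52) = 0.019236
  DNS tunneling: 0.201 × 0.79 × (1 − 0.75) × (1 − 0.26) = 0.029376
  ransomware staging: 0.476 × 0.58 × (1 − 0.67) × (1 − 0.86) = 0.012755
The unnormalized weights sum to 0.099758.
P(benign misconfiguration | evidence) = 0.038391 / 0.099758 ≈ 0.385.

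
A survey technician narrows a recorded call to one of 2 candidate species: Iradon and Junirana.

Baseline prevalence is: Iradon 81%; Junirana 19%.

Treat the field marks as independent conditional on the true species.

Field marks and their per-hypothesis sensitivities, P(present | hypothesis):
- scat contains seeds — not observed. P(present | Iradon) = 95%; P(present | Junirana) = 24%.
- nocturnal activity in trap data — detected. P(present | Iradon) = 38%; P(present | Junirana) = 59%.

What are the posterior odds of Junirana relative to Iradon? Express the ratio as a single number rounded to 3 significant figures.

5.54

The normalizing constant cancels in an odds ratio, so compute prior × likelihood for the two hypotheses only (using 1 − P(present | H) for each absent field mark):
  Junirana: 0.19 × (1 − 0.24) × 0.59 = 0.085196
  Iradon: 0.81 × (1 − 0.95) × 0.38 = 0.01539
Posterior odds = 0.085196 / 0.01539 ≈ 5.54.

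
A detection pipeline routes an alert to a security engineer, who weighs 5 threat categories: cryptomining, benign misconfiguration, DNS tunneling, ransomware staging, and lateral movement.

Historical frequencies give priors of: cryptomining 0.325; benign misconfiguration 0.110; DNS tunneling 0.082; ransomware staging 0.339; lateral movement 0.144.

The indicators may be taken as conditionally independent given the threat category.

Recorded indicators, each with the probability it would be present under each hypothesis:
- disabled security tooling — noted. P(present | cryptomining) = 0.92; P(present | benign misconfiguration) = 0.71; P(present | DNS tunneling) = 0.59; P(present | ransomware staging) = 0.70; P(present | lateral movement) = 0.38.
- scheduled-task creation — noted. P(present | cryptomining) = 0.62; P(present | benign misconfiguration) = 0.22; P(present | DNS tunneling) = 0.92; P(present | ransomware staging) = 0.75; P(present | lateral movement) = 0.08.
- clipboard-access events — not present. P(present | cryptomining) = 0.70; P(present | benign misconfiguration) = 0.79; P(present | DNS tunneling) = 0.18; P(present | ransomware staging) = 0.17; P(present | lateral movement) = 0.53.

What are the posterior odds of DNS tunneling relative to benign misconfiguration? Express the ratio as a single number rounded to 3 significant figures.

The normalizing constant cancels in an odds ratio, so compute prior × likelihood for the two hypotheses only (using 1 − P(present | H) for each absent indicator):
  DNS tunneling: 0.082 × 0.59 × 0.92 × (1 − 0.18) = 0.036498
  benign misconfiguration: 0.110 × 0.71 × 0.22 × (1 − 0.79) = 0.0036082
Posterior odds = 0.036498 / 0.0036082 ≈ 10.1.

10.1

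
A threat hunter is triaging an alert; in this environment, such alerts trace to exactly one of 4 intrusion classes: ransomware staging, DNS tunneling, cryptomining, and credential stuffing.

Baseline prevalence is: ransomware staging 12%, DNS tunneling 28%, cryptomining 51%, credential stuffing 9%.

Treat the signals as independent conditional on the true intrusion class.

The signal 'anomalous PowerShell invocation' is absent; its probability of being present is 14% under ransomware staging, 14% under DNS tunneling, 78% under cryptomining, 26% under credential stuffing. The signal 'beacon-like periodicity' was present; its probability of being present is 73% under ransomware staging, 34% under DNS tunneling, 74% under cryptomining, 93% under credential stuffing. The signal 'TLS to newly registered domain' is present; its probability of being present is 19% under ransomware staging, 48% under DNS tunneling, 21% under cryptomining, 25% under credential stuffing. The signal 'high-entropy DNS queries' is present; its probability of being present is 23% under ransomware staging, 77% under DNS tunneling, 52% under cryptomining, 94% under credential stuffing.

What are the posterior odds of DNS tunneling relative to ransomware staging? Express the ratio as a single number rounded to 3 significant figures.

9.19

Posterior odds equal prior odds times the likelihood ratio; only the two competing hypotheses matter (using 1 − P(present | H) for each absent signal).
  DNS tunneling: 0.28 × (1 − 0.14) × 0.34 × 0.48 × 0.77 = 0.03026
  ransomware staging: 0.12 × (1 − 0.14) × 0.73 × 0.19 × 0.23 = 0.0032922
Odds(DNS tunneling : ransomware staging) = 0.03026 / 0.0032922 ≈ 9.19.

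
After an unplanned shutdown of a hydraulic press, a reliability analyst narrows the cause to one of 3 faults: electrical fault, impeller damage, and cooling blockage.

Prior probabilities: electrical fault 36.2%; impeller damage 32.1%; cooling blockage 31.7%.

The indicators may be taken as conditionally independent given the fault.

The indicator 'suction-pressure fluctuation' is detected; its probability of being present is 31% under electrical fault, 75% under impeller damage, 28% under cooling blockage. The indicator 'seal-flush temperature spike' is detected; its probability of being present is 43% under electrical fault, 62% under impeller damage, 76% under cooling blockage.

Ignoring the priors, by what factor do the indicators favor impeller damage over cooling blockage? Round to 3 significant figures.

Take the product of per-indicator likelihoods under each hypothesis, then divide.
  impeller damage: 0.75 × 0.62 = 0.465
  cooling blockage: 0.28 × 0.76 = 0.2128
Bayes factor = 0.465 / 0.2128 ≈ 2.19

2.19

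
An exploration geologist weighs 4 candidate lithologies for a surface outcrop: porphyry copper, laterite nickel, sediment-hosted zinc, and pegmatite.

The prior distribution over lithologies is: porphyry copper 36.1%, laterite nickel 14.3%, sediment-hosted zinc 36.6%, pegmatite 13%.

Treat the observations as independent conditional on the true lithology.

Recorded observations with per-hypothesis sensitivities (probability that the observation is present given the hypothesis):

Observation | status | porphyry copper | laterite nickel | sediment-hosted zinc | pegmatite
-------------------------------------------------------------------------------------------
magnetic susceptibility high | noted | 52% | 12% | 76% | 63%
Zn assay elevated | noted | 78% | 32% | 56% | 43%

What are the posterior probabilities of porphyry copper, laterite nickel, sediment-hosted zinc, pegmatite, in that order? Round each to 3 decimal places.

For each hypothesis, the unnormalized posterior weight is prior × product of the observation likelihoods:
  porphyry copper: 0.361 × 0.52 × 0.78 = 0.14642
  laterite nickel: 0.143 × 0.12 × 0.32 = 0.0054912
  sediment-hosted zinc: 0.366 × 0.76 × 0.56 = 0.15577
  pegmatite: 0.130 × 0.63 × 0.43 = 0.035217
Marginal likelihood of the evidence = 0.3429.
P(porphyry copper | evidence) = 0.14642 / 0.3429 ≈ 0.427
P(laterite nickel | evidence) = 0.0054912 / 0.3429 ≈ 0.016
P(sediment-hosted zinc | evidence) = 0.15577 / 0.3429 ≈ 0.454
P(pegmatite | evidence) = 0.035217 / 0.3429 ≈ 0.103

0.427, 0.016, 0.454, 0.103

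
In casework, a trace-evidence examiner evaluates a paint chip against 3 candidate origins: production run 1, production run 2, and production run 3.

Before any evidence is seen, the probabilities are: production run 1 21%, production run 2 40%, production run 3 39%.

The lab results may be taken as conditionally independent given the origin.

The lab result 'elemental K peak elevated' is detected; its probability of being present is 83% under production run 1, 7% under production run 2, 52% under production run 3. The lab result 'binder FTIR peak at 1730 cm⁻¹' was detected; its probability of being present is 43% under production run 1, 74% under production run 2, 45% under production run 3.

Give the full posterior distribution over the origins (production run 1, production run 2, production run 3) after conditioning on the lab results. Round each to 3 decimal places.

0.401, 0.111, 0.488

For each hypothesis, the unnormalized posterior weight is prior × product of the lab result likelihoods:
  production run 1: 0.21 × 0.83 × 0.43 = 0.074949
  production run 2: 0.40 × 0.07 × 0.74 = 0.02072
  production run 3: 0.39 × 0.52 × 0.45 = 0.09126
Normalizing constant Z = 0.074949 + 0.02072 + 0.09126 = 0.18693.
P(production run 1 | evidence) = 0.074949 / 0.18693 ≈ 0.401
P(production run 2 | evidence) = 0.02072 / 0.18693 ≈ 0.111
P(production run 3 | evidence) = 0.09126 / 0.18693 ≈ 0.488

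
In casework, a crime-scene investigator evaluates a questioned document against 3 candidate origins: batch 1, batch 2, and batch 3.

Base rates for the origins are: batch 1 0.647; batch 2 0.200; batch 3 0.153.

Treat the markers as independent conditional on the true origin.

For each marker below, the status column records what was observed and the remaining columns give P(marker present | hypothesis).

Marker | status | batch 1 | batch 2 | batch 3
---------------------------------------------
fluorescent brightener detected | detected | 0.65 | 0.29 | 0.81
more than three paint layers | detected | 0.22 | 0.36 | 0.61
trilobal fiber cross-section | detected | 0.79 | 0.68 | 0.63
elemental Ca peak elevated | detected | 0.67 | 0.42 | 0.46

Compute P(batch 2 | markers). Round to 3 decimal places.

0.078

By Bayes' rule with conditional independence, the unnormalized weight for each hypothesis is prior × ∏ likelihoods:
  batch 1: 0.647 × 0.65 × 0.22 × 0.79 × 0.67 = 0.048971
  batch 2: 0.200 × 0.29 × 0.36 × 0.68 × 0.42 = 0.0059633
  batch 3: 0.153 × 0.81 × 0.61 × 0.63 × 0.46 = 0.021908
The unnormalized weights sum to 0.076843.
P(batch 2 | evidence) = 0.0059633 / 0.076843 ≈ 0.078.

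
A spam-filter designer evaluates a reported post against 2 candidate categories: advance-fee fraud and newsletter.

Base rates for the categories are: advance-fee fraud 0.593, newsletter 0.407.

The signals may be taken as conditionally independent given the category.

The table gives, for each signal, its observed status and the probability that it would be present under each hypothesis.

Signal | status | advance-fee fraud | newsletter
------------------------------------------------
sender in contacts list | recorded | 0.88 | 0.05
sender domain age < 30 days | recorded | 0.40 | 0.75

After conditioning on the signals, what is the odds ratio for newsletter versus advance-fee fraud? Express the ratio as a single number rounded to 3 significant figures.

Posterior odds equal prior odds times the likelihood ratio; only the two competing hypotheses matter.
  newsletter: 0.407 × 0.05 × 0.75 = 0.015263
  advance-fee fraud: 0.593 × 0.88 × 0.40 = 0.20874
Posterior odds = 0.015263 / 0.20874 ≈ 0.0731.

0.0731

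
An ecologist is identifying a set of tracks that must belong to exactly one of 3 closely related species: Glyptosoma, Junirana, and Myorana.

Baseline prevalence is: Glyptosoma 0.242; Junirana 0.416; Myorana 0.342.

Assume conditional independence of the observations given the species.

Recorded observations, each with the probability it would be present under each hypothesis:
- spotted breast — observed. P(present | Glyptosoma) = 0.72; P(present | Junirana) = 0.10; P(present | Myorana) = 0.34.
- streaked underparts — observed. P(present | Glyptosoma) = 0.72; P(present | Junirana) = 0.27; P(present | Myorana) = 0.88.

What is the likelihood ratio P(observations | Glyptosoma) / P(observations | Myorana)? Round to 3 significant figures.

Take the product of per-observation likelihoods under each hypothesis, then divide.
  Glyptosoma: 0.72 × 0.72 = 0.5184
  Myorana: 0.34 × 0.88 = 0.2992
Bayes factor = 0.5184 / 0.2992 ≈ 1.73

1.73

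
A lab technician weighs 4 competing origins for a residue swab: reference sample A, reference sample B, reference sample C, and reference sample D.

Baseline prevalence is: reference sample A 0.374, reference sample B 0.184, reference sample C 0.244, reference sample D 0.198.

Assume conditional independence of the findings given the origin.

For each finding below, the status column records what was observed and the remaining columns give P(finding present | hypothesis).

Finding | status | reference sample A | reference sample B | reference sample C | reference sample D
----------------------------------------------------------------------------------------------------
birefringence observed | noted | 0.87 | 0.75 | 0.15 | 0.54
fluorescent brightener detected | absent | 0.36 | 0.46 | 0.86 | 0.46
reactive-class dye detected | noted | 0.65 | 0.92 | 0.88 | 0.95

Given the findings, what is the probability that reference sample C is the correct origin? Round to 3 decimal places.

0.017

By Bayes' rule with conditional independence, the unnormalized weight for each hypothesis is prior × ∏ likelihoods (using 1 − P(present | H) for each absent finding):
  reference sample A: 0.374 × 0.87 × (1 − 0.36) × 0.65 = 0.13536
  reference sample B: 0.184 × 0.75 × (1 − 0.46) × 0.92 = 0.068558
  reference sample C: 0.244 × 0.15 × (1 − 0.86) × 0.88 = 0.0045091
  reference sample D: 0.198 × 0.54 × (1 − 0.46) × 0.95 = 0.05485
Marginal likelihood of the evidence = 0.26328.
P(reference sample C | evidence) = 0.0045091 / 0.26328 ≈ 0.017.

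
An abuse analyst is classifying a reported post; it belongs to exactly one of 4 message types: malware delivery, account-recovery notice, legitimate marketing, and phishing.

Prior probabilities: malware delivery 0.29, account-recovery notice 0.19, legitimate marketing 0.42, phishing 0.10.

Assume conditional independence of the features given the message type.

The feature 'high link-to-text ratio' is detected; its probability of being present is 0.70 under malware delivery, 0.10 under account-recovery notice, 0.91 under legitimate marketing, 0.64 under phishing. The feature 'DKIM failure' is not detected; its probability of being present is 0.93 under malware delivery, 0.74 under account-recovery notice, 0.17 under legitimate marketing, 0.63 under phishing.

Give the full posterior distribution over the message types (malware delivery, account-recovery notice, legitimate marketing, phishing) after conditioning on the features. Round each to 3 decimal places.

For each hypothesis, the unnormalized posterior weight is prior × product of the feature likelihoods (using 1 − P(present | H) for each absent feature):
  malware delivery: 0.29 × 0.70 × (1 − 0.93) = 0.01421
  account-recovery notice: 0.19 × 0.10 × (1 − 0.74) = 0.00494
  legitimate marketing: 0.42 × 0.91 × (1 − 0.17) = 0.31723
  phishing: 0.10 × 0.64 × (1 − 0.63) = 0.02368
Marginal likelihood of the evidence = 0.36006.
P(malware delivery | evidence) = 0.01421 / 0.36006 ≈ 0.039
P(account-recovery notice | evidence) = 0.00494 / 0.36006 ≈ 0.014
P(legitimate marketing | evidence) = 0.31723 / 0.36006 ≈ 0.881
P(phishing | evidence) = 0.02368 / 0.36006 ≈ 0.066

0.039, 0.014, 0.881, 0.066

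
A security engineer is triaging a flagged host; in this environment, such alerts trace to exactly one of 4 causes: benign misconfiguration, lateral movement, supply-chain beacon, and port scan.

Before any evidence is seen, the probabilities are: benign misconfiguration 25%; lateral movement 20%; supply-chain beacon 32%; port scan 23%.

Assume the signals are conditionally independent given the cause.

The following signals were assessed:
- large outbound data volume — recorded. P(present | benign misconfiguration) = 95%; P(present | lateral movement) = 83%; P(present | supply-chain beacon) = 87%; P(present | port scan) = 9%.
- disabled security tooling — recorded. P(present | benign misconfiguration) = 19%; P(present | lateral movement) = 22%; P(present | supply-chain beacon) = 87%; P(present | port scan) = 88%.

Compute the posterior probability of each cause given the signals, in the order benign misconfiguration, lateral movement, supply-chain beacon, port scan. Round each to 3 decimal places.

0.132, 0.107, 0.708, 0.053

For each hypothesis, the unnormalized posterior weight is prior × product of the signal likelihoods:
  benign misconfiguration: 0.25 × 0.95 × 0.19 = 0.045125
  lateral movement: 0.20 × 0.83 × 0.22 = 0.03652
  supply-chain beacon: 0.32 × 0.87 × 0.87 = 0.24221
  port scan: 0.23 × 0.09 × 0.88 = 0.018216
Normalizing constant Z = 0.045125 + 0.03652 + 0.24221 + 0.018216 = 0.34207.
P(benign misconfiguration | evidence) = 0.045125 / 0.34207 ≈ 0.132
P(lateral movement | evidence) = 0.03652 / 0.34207 ≈ 0.107
P(supply-chain beacon | evidence) = 0.24221 / 0.34207 ≈ 0.708
P(port scan | evidence) = 0.018216 / 0.34207 ≈ 0.053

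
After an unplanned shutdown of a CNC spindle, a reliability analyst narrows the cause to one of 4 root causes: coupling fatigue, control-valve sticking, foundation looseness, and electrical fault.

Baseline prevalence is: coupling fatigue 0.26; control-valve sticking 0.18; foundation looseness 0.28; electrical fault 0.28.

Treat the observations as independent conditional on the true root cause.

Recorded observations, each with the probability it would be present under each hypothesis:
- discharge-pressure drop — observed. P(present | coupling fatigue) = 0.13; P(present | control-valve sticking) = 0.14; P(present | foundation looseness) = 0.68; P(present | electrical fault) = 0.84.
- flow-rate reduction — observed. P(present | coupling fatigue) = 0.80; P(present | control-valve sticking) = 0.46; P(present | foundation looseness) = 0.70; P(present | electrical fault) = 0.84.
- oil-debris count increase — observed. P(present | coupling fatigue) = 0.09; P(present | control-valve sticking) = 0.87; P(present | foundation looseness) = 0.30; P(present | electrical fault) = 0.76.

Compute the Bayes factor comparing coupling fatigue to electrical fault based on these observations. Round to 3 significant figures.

The Bayes factor is the ratio of the joint likelihoods of the evidence pattern under the two hypotheses.
  coupling fatigue: 0.13 × 0.80 × 0.09 = 0.00936
  electrical fault: 0.84 × 0.84 × 0.76 = 0.53626
Bayes factor = 0.00936 / 0.53626 ≈ 0.0175

0.0175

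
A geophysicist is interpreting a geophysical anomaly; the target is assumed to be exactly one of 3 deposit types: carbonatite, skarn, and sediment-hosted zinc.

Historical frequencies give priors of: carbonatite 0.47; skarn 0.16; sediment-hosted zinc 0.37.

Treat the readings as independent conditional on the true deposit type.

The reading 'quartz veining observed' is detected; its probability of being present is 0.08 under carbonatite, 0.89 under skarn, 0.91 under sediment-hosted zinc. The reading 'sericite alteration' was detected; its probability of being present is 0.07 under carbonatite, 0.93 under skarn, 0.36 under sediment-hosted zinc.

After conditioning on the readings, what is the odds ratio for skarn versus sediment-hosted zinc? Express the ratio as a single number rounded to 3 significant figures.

1.09

Unnormalized posterior weight (prior times the reading likelihoods) for each of the two hypotheses:
  skarn: 0.16 × 0.89 × 0.93 = 0.13243
  sediment-hosted zinc: 0.37 × 0.91 × 0.36 = 0.12121
Odds(skarn : sediment-hosted zinc) = 0.13243 / 0.12121 ≈ 1.09.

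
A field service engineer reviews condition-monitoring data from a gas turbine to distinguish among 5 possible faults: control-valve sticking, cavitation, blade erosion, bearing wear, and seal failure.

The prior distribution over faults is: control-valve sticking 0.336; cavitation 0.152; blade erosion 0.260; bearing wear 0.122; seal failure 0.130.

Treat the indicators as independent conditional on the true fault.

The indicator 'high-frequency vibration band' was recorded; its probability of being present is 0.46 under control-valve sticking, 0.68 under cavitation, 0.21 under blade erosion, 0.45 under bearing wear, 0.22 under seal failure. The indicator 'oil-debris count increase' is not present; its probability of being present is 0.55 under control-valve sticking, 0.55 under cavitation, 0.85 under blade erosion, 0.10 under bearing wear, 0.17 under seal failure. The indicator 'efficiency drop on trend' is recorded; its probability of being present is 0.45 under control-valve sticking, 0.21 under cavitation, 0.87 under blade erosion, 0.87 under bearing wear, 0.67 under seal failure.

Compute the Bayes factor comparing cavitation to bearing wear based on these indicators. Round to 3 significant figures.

Joint likelihood of the indicator pattern under each hypothesis (using 1 − P(present | H) for each absent indicator):
  cavitation: 0.68 × (1 − 0.55) × 0.21 = 0.06426
  bearing wear: 0.45 × (1 − 0.10) × 0.87 = 0.35235
Bayes factor = 0.06426 / 0.35235 ≈ 0.182

0.182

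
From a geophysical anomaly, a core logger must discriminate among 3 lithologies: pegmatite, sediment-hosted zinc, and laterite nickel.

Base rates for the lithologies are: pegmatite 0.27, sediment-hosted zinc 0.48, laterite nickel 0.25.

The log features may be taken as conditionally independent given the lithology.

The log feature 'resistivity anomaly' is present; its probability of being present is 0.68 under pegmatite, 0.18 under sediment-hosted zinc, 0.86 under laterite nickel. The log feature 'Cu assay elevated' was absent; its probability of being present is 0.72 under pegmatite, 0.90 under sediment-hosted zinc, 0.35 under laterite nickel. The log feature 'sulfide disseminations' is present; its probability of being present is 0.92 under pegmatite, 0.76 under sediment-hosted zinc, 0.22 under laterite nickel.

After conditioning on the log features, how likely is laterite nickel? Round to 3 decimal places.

Multiply each prior by the joint likelihood of the log feature pattern (using 1 − P(present | H) for each absent log feature):
  pegmatite: 0.27 × 0.68 × (1 − 0.72) × 0.92 = 0.047295
  sediment-hosted zinc: 0.48 × 0.18 × (1 − 0.90) × 0.76 = 0.0065664
  laterite nickel: 0.25 × 0.86 × (1 − 0.35) × 0.22 = 0.030745
Marginal likelihood of the evidence = 0.084607.
P(laterite nickel | evidence) = 0.030745 / 0.084607 ≈ 0.363.

0.363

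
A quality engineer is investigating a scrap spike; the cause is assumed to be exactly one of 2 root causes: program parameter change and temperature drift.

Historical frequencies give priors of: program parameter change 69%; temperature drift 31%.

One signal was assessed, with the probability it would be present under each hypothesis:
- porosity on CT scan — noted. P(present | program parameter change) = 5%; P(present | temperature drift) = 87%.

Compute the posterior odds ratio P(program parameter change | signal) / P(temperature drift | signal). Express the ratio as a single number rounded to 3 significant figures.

The normalizing constant cancels in an odds ratio, so compute prior × likelihood for the two hypotheses only:
  program parameter change: 0.69 × 0.05 = 0.0345
  temperature drift: 0.31 × 0.87 = 0.2697
Posterior odds = 0.0345 / 0.2697 ≈ 0.128.

0.128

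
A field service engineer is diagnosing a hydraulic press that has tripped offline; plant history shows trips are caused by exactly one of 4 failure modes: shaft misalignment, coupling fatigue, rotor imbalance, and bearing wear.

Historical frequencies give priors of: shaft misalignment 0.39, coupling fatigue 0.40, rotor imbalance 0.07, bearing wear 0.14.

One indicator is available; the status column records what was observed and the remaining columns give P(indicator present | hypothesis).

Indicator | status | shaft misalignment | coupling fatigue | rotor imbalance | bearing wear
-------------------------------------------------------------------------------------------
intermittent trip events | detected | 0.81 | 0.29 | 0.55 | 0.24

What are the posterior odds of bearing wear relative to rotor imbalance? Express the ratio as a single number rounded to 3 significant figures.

0.873

Posterior odds equal prior odds times the likelihood ratio; only the two competing hypotheses matter.
  bearing wear: 0.14 × 0.24 = 0.0336
  rotor imbalance: 0.07 × 0.55 = 0.0385
Odds(bearing wear : rotor imbalance) = 0.0336 / 0.0385 ≈ 0.873.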